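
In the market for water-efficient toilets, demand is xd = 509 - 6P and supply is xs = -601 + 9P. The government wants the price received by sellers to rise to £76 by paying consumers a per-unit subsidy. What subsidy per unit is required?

Required subsidy s = £5 per unit

At a seller price of 76, quantity supplied is -601 + 9·76 = 83.
Buyers absorb 83 only when they pay Pb with 509 − 6·Pb = 83, i.e. Pb = 71.
s = Ps − Pb = 76 − 71 = 5.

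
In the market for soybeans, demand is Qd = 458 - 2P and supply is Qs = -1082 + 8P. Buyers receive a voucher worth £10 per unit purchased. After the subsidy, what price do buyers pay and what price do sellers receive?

Buyers pay £146; sellers receive £156

Pre-subsidy: 458 - 2P = -1082 + 8P gives P* = 154, Q* = 150.
With the rebate, buyers effectively pay Pb = Ps − 10, where Ps is the price sellers receive.
Demand in terms of Ps becomes Qd = 458 − 2(Ps − 10) = 478 - 2Ps. Setting this equal to supply: 478 - 2Ps = -1082 + 8Ps, so Ps = 156.
Buyers pay Pb = 156 − 10 = 146; Q' = -1082 + 8·156 = 166.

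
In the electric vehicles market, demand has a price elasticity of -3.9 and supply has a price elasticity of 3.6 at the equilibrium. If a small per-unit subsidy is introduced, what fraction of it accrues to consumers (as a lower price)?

Consumer share = 0.48

For a small subsidy around the equilibrium, the benefit split depends on the relative slopes, which at a point are proportional to the elasticities.
Buyer share = εs/(εs + |εd|) = 3.6/(3.6 + 3.9) = 0.48; seller share = |εd|/(εs + |εd|) = 0.52.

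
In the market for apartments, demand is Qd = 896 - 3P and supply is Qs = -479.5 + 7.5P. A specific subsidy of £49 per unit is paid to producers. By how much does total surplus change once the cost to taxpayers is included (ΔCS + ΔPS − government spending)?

Pre-subsidy: 896 - 3P = -479.5 + 7.5P gives P* = 131, Q* = 503.
With the subsidy, sellers receive Ps = Pb + 49 for each unit, where Pb is the price buyers pay.
Supply in terms of Pb becomes Qs = -479.5 + 7.5(Pb + 49) = -112 + 7.5Pb. Setting this equal to demand: 896 - 3Pb = -112 + 7.5Pb, so Pb = 96.
Sellers receive Ps = 96 + 49 = 145; Q' = 896 − 3·96 = 608.
ΔCS = ½(503 + 608)(131 − 96) = 19442.5; ΔPS = ½(503 + 608)(145 − 131) = 7777.
Government spending = 49 × 608 = 29792.
Net change = 19442.5 + 7777 − 29792 = -2572.5. The loss equals the DWL triangle ½·49·105.

Net change in total surplus = -£2572.5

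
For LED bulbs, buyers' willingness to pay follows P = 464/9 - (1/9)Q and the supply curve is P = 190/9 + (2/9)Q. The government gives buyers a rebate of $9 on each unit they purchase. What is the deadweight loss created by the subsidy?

Deadweight loss = $121.5

Pre-subsidy: 464/9 - (1/9)Q = 190/9 + (2/9)Q gives Q* = 274/3 and P* = 1118/27.
With the rebate, buyers effectively pay Pb = Ps − 9, where Ps is the price sellers receive.
On the curves, Pb = 464/9 - (1/9)Q and Ps = 190/9 + (2/9)Q; the wedge Ps − Pb = 9 gives 190/9 + (2/9)Q − (464/9 - (1/9)Q) = 9, so Q' = 355/3.
Then Pb = 464/9 − (1/9)·(355/3) = 1037/27 and Ps = 190/9 + (2/9)·(355/3) = 1280/27.
The subsidy expands output by 355/3 − 274/3 = 27 past the efficient level; on those units the gap between marginal cost and willingness to pay runs from 0 up to 9.
DWL = ½ × 9 × 27 = 121.5.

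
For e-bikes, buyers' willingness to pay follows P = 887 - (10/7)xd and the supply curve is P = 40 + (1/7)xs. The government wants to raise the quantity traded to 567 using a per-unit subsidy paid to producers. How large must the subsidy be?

At x = 567, from the demand curve buyers pay Pb = 887 − (10/7)·567 = 77; from the supply curve sellers need Ps = 40 + (1/7)·567 = 121.
The subsidy must fill the gap: s = Ps − Pb = 121 − 77 = 44.

Required subsidy s = 44 per unit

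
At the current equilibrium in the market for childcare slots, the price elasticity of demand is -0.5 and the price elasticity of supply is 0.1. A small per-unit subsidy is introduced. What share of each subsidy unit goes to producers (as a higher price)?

For a small subsidy around the equilibrium, the benefit split depends on the relative slopes, which at a point are proportional to the elasticities.
Buyer share = εs/(εs + |εd|) = 0.1/(0.1 + 0.5) = 1/6; seller share = |εd|/(εs + |εd|) = 5/6.
So producers capture 5/6 of the subsidy.

Producer share = 5/6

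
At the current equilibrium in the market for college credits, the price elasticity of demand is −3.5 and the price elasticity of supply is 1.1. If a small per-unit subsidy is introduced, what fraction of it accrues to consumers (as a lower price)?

For a small subsidy around the equilibrium, the benefit split depends on the relative slopes, which at a point are proportional to the elasticities.
Buyer share = εs/(εs + |εd|) = 1.1/(1.1 + 3.5) = 11/46; seller share = |εd|/(εs + |εd|) = 35/46.

Consumer share = 11/46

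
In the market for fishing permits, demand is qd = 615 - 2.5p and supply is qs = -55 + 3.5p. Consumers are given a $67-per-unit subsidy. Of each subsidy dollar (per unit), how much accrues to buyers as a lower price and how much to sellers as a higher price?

Buyers gain 469/12 per unit; sellers gain 335/12 per unit

Pre-subsidy: 615 - 2.5p = -55 + 3.5p gives p* = 335/3, q* = 2015/6.
With the rebate, buyers effectively pay pb = ps − 67, where ps is the price sellers receive.
Demand in terms of ps becomes qd = 615 − 2.5(ps − 67) = 782.5 - 2.5ps. Setting this equal to supply: 782.5 - 2.5ps = -55 + 3.5ps, so ps = 1675/12.
Buyers pay pb = 1675/12 − 67 = 871/12; q' = -55 + 3.5·(1675/12) = 10405/24.
Buyers' price falls by p* − pb = 335/3 − 871/12 = 469/12; sellers' price rises by ps − p* = 1675/12 − 335/3 = 335/12.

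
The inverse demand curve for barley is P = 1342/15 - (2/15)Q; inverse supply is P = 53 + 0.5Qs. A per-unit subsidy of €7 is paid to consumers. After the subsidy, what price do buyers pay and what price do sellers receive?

Pre-subsidy: 1342/15 - (2/15)Q = 53 + 0.5Q gives Q* = 1094/19 and P* = 1554/19.
With the rebate, buyers effectively pay Pb = Ps − 7, where Ps is the price sellers receive.
On the curves, Pb = 1342/15 - (2/15)Q and Ps = 53 + 0.5Q; the wedge Ps − Pb = 7 gives 53 + 0.5Q − (1342/15 - (2/15)Q) = 7, so Q' = 1304/19.
Then Pb = 1342/15 − (2/15)·(1304/19) = 1526/19 and Ps = 53 + 0.5·(1304/19) = 1659/19.

Buyers pay 1526/19; sellers receive 1659/19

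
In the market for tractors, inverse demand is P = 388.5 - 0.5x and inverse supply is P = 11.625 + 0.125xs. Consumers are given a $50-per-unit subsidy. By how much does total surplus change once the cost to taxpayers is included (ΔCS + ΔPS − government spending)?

Net change in total surplus = -$2000

Pre-subsidy: 388.5 - 0.5x = 11.625 + 0.125x gives x* = 603 and P* = 87.
With the rebate, buyers effectively pay Pb = Ps − 50, where Ps is the price sellers receive.
On the curves, Pb = 388.5 - 0.5x and Ps = 11.625 + 0.125x; the wedge Ps − Pb = 50 gives 11.625 + 0.125x − (388.5 - 0.5x) = 50, so x' = 683.
Then Pb = 388.5 − 0.5·683 = 47 and Ps = 11.625 + 0.125·683 = 97.
ΔCS = ½(603 + 683)(87 − 47) = 25720; ΔPS = ½(603 + 683)(97 − 87) = 6430.
Government spending = 50 × 683 = 34150.
Net change = 25720 + 6430 − 34150 = -2000. The loss equals the DWL triangle ½·50·80.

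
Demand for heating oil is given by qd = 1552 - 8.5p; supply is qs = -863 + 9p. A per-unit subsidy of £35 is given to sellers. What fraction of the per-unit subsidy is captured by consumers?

Pre-subsidy: 1552 - 8.5p = -863 + 9p gives p* = 138, q* = 379.
With the subsidy, sellers receive ps = pb + 35 for each unit, where pb is the price buyers pay.
Supply in terms of pb becomes qs = -863 + 9(pb + 35) = -548 + 9pb. Setting this equal to demand: 1552 - 8.5pb = -548 + 9pb, so pb = 120.
Sellers receive ps = 120 + 35 = 155; q' = 1552 − 8.5·120 = 532.
Buyers' price falls by p* − pb = 138 − 120 = 18; sellers' price rises by ps − p* = 155 − 138 = 17.
So consumers capture 18/35 = 18/35 of each unit of subsidy.

Consumer share = 18/35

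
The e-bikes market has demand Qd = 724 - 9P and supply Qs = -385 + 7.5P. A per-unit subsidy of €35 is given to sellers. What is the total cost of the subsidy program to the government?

Pre-subsidy: 724 - 9P = -385 + 7.5P gives P* = 2218/33, Q* = 1310/11.
With the subsidy, sellers receive Ps = Pb + 35 for each unit, where Pb is the price buyers pay.
Supply in terms of Pb becomes Qs = -385 + 7.5(Pb + 35) = -122.5 + 7.5Pb. Setting this equal to demand: 724 - 9Pb = -122.5 + 7.5Pb, so Pb = 1693/33.
Sellers receive Ps = 1693/33 + 35 = 2848/33; Q' = 724 − 9·(1693/33) = 2885/11.
Government outlay = subsidy × quantity = 35 × 2885/11 = 100975/11.

Government cost = 100975/11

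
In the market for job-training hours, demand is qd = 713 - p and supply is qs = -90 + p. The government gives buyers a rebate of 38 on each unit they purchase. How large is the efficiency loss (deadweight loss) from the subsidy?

Deadweight loss = 361

Pre-subsidy: 713 - p = -90 + p gives p* = 401.5, q* = 311.5.
With the rebate, buyers effectively pay pb = ps − 38, where ps is the price sellers receive.
Demand in terms of ps becomes qd = 713 − 1(ps − 38) = 751 - ps. Setting this equal to supply: 751 - ps = -90 + ps, so ps = 420.5.
Buyers pay pb = 420.5 − 38 = 382.5; q' = -90 + 1·420.5 = 330.5.
The subsidy expands output by 330.5 − 311.5 = 19 past the efficient level; on those units the gap between marginal cost and willingness to pay runs from 0 up to 38.
DWL = ½ × 38 × 19 = 361.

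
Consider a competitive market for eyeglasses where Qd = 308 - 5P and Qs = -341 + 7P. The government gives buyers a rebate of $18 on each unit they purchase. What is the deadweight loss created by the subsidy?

Deadweight loss = $472.5

Pre-subsidy: 308 - 5P = -341 + 7P gives P* = 649/12, Q* = 451/12.
With the rebate, buyers effectively pay Pb = Ps − 18, where Ps is the price sellers receive.
Demand in terms of Ps becomes Qd = 308 − 5(Ps − 18) = 398 - 5Ps. Setting this equal to supply: 398 - 5Ps = -341 + 7Ps, so Ps = 739/12.
Buyers pay Pb = 739/12 − 18 = 523/12; Q' = -341 + 7·(739/12) = 1081/12.
The subsidy expands output by 1081/12 − 451/12 = 52.5 past the efficient level; on those units the gap between marginal cost and willingness to pay runs from 0 up to 18.
DWL = ½ × 18 × 52.5 = 472.5.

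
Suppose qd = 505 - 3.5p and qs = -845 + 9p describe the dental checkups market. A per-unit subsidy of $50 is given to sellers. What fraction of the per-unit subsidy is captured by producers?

Pre-subsidy: 505 - 3.5p = -845 + 9p gives p* = 108, q* = 127.
With the subsidy, sellers receive ps = pb + 50 for each unit, where pb is the price buyers pay.
Supply in terms of pb becomes qs = -845 + 9(pb + 50) = -395 + 9pb. Setting this equal to demand: 505 - 3.5pb = -395 + 9pb, so pb = 72.
Sellers receive ps = 72 + 50 = 122; q' = 505 − 3.5·72 = 253.
Buyers' price falls by p* − pb = 108 − 72 = 36; sellers' price rises by ps − p* = 122 − 108 = 14.
So producers capture 14/50 = 0.28 of each unit of subsidy.

Producer share = 0.28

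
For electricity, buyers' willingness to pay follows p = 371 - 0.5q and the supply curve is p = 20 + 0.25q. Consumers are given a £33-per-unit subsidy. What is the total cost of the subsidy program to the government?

Pre-subsidy: 371 - 0.5q = 20 + 0.25q gives q* = 468 and p* = 137.
With the rebate, buyers effectively pay pb = ps − 33, where ps is the price sellers receive.
On the curves, pb = 371 - 0.5q and ps = 20 + 0.25q; the wedge ps − pb = 33 gives 20 + 0.25q − (371 - 0.5q) = 33, so q' = 512.
Then pb = 371 − 0.5·512 = 115 and ps = 20 + 0.25·512 = 148.
Government outlay = subsidy × quantity = 33 × 512 = 16896.

Government cost = £16896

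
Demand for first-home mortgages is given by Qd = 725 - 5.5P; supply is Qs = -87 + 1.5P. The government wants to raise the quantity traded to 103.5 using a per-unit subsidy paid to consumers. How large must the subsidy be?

Required subsidy s = 14 per unit

At Q = 103.5, invert demand for the buyer price: Pb = (725 − 103.5)/5.5 = 113; invert supply for the seller price: Ps = (103.5 − (-87))/1.5 = 127.
The subsidy must fill the gap: s = Ps − Pb = 127 − 113 = 14.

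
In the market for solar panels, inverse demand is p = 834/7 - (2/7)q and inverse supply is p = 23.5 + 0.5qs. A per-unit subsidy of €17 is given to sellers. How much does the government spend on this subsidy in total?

Pre-subsidy: 834/7 - (2/7)q = 23.5 + 0.5q gives q* = 1339/11 and p* = 928/11.
With the subsidy, sellers receive ps = pb + 17 for each unit, where pb is the price buyers pay.
On the curves, pb = 834/7 - (2/7)q and ps = 23.5 + 0.5q; the wedge ps − pb = 17 gives 23.5 + 0.5q − (834/7 - (2/7)q) = 17, so q' = 1577/11.
Then pb = 834/7 − (2/7)·(1577/11) = 860/11 and ps = 23.5 + 0.5·(1577/11) = 1047/11.
Government outlay = subsidy × quantity = 17 × 1577/11 = 26809/11.

Government cost = 26809/11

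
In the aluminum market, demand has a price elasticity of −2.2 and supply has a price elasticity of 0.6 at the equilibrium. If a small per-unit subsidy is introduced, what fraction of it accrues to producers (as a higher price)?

For a small subsidy around the equilibrium, the benefit split depends on the relative slopes, which at a point are proportional to the elasticities.
Buyer share = εs/(εs + |εd|) = 0.6/(0.6 + 2.2) = 3/14; seller share = |εd|/(εs + |εd|) = 11/14.
So producers capture 11/14 of the subsidy.

Producer share = 11/14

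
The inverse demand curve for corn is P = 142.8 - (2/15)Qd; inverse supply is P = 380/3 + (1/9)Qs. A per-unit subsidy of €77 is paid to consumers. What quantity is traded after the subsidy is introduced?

Q' = 381

Pre-subsidy: 142.8 - (2/15)Q = 380/3 + (1/9)Q gives Q* = 66 and P* = 134.
With the rebate, buyers effectively pay Pb = Ps − 77, where Ps is the price sellers receive.
On the curves, Pb = 142.8 - (2/15)Q and Ps = 380/3 + (1/9)Q; the wedge Ps − Pb = 77 gives 380/3 + (1/9)Q − (142.8 - (2/15)Q) = 77, so Q' = 381.
Then Pb = 142.8 − (2/15)·381 = 92 and Ps = 380/3 + (1/9)·381 = 169.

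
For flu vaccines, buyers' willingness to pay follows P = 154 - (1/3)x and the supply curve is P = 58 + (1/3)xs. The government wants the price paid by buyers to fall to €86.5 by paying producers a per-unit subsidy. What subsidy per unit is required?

At a buyer price of 86.5, quantity demanded is 462 − 3·86.5 = 202.5.
Sellers supply 202.5 only when they receive Ps = 58 + (1/3)·202.5 = 125.5.
s = Ps − Pb = 125.5 − 86.5 = 39.

Required subsidy s = €39 per unit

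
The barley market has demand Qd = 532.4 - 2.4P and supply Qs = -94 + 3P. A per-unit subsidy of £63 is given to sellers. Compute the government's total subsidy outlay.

Government cost = £21294

Pre-subsidy: 532.4 - 2.4P = -94 + 3P gives P* = 116, Q* = 254.
With the subsidy, sellers receive Ps = Pb + 63 for each unit, where Pb is the price buyers pay.
Supply in terms of Pb becomes Qs = -94 + 3(Pb + 63) = 95 + 3Pb. Setting this equal to demand: 532.4 - 2.4Pb = 95 + 3Pb, so Pb = 81.
Sellers receive Ps = 81 + 63 = 144; Q' = 532.4 − 2.4·81 = 338.
Government outlay = subsidy × quantity = 63 × 338 = 21294.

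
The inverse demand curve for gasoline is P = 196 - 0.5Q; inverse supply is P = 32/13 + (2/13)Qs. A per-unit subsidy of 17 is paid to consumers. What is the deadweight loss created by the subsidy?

Deadweight loss = 221

Pre-subsidy: 196 - 0.5Q = 32/13 + (2/13)Q gives Q* = 296 and P* = 48.
With the rebate, buyers effectively pay Pb = Ps − 17, where Ps is the price sellers receive.
On the curves, Pb = 196 - 0.5Q and Ps = 32/13 + (2/13)Q; the wedge Ps − Pb = 17 gives 32/13 + (2/13)Q − (196 - 0.5Q) = 17, so Q' = 322.
Then Pb = 196 − 0.5·322 = 35 and Ps = 32/13 + (2/13)·322 = 52.
The subsidy expands output by 322 − 296 = 26 past the efficient level; on those units the gap between marginal cost and willingness to pay runs from 0 up to 17.
DWL = ½ × 17 × 26 = 221.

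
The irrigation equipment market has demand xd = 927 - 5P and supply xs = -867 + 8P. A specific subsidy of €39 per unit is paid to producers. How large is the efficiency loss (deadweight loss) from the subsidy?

Deadweight loss = €2340

Pre-subsidy: 927 - 5P = -867 + 8P gives P* = 138, x* = 237.
With the subsidy, sellers receive Ps = Pb + 39 for each unit, where Pb is the price buyers pay.
Supply in terms of Pb becomes xs = -867 + 8(Pb + 39) = -555 + 8Pb. Setting this equal to demand: 927 - 5Pb = -555 + 8Pb, so Pb = 114.
Sellers receive Ps = 114 + 39 = 153; x' = 927 − 5·114 = 357.
The subsidy expands output by 357 − 237 = 120 past the efficient level; on those units the gap between marginal cost and willingness to pay runs from 0 up to 39.
DWL = ½ × 39 × 120 = 2340.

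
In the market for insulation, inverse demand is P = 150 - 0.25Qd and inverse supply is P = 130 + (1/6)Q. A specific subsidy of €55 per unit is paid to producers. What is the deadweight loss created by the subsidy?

Pre-subsidy: 150 - 0.25Q = 130 + (1/6)Q gives Q* = 48 and P* = 138.
With the subsidy, sellers receive Ps = Pb + 55 for each unit, where Pb is the price buyers pay.
On the curves, Pb = 150 - 0.25Q and Ps = 130 + (1/6)Q; the wedge Ps − Pb = 55 gives 130 + (1/6)Q − (150 - 0.25Q) = 55, so Q' = 180.
Then Pb = 150 − 0.25·180 = 105 and Ps = 130 + (1/6)·180 = 160.
The subsidy expands output by 180 − 48 = 132 past the efficient level; on those units the gap between marginal cost and willingness to pay runs from 0 up to 55.
DWL = ½ × 55 × 132 = 3630.

Deadweight loss = €3630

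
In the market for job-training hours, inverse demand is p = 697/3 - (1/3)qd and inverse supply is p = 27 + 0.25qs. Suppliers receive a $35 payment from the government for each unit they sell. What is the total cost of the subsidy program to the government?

Pre-subsidy: 697/3 - (1/3)q = 27 + 0.25q gives q* = 352 and p* = 115.
With the subsidy, sellers receive ps = pb + 35 for each unit, where pb is the price buyers pay.
On the curves, pb = 697/3 - (1/3)q and ps = 27 + 0.25q; the wedge ps − pb = 35 gives 27 + 0.25q − (697/3 - (1/3)q) = 35, so q' = 412.
Then pb = 697/3 − (1/3)·412 = 95 and ps = 27 + 0.25·412 = 130.
Government outlay = subsidy × quantity = 35 × 412 = 14420.

Government cost = $14420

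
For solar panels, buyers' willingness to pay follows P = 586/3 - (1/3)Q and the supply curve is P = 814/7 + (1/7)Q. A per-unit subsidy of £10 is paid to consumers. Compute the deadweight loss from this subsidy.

Pre-subsidy: 586/3 - (1/3)Q = 814/7 + (1/7)Q gives Q* = 166 and P* = 140.
With the rebate, buyers effectively pay Pb = Ps − 10, where Ps is the price sellers receive.
On the curves, Pb = 586/3 - (1/3)Q and Ps = 814/7 + (1/7)Q; the wedge Ps − Pb = 10 gives 814/7 + (1/7)Q − (586/3 - (1/3)Q) = 10, so Q' = 187.
Then Pb = 586/3 − (1/3)·187 = 133 and Ps = 814/7 + (1/7)·187 = 143.
The subsidy expands output by 187 − 166 = 21 past the efficient level; on those units the gap between marginal cost and willingness to pay runs from 0 up to 10.
DWL = ½ × 10 × 21 = 105.

Deadweight loss = £105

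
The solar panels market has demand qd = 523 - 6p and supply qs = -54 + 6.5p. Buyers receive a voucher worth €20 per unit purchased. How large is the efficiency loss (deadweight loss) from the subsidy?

Deadweight loss = €624

Pre-subsidy: 523 - 6p = -54 + 6.5p gives p* = 46.16, q* = 246.04.
With the rebate, buyers effectively pay pb = ps − 20, where ps is the price sellers receive.
Demand in terms of ps becomes qd = 523 − 6(ps − 20) = 643 - 6ps. Setting this equal to supply: 643 - 6ps = -54 + 6.5ps, so ps = 55.76.
Buyers pay pb = 55.76 − 20 = 35.76; q' = -54 + 6.5·55.76 = 308.44.
The subsidy expands output by 308.44 − 246.04 = 62.4 past the efficient level; on those units the gap between marginal cost and willingness to pay runs from 0 up to 20.
DWL = ½ × 20 × 62.4 = 624.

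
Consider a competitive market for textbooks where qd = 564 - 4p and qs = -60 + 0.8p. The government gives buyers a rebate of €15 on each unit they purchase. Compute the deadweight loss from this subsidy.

Pre-subsidy: 564 - 4p = -60 + 0.8p gives p* = 130, q* = 44.
With the rebate, buyers effectively pay pb = ps − 15, where ps is the price sellers receive.
Demand in terms of ps becomes qd = 564 − 4(ps − 15) = 624 - 4ps. Setting this equal to supply: 624 - 4ps = -60 + 0.8ps, so ps = 142.5.
Buyers pay pb = 142.5 − 15 = 127.5; q' = -60 + 0.8·142.5 = 54.
The subsidy expands output by 54 − 44 = 10 past the efficient level; on those units the gap between marginal cost and willingness to pay runs from 0 up to 15.
DWL = ½ × 15 × 10 = 75.

Deadweight loss = €75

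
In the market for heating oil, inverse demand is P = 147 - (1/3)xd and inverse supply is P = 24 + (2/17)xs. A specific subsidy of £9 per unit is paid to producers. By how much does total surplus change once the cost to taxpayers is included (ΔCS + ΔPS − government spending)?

Net change in total surplus = -4131/46

Pre-subsidy: 147 - (1/3)x = 24 + (2/17)x gives x* = 6273/23 and P* = 1290/23.
With the subsidy, sellers receive Ps = Pb + 9 for each unit, where Pb is the price buyers pay.
On the curves, Pb = 147 - (1/3)x and Ps = 24 + (2/17)x; the wedge Ps − Pb = 9 gives 24 + (2/17)x − (147 - (1/3)x) = 9, so x' = 6732/23.
Then Pb = 147 − (1/3)·(6732/23) = 1137/23 and Ps = 24 + (2/17)·(6732/23) = 1344/23.
ΔCS = ½(6273/23 + 6732/23)(1290/23 − 1137/23) = 1989765/1058; ΔPS = ½(6273/23 + 6732/23)(1344/23 − 1290/23) = 351135/529.
Government spending = 9 × 6732/23 = 60588/23.
Net change = 1989765/1058 + 351135/529 − 60588/23 = -4131/46. The loss equals the DWL triangle ½·9·459/23.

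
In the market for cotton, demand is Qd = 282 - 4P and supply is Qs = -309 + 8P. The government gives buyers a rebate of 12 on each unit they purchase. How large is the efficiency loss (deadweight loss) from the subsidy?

Deadweight loss = 192

Pre-subsidy: 282 - 4P = -309 + 8P gives P* = 49.25, Q* = 85.
With the rebate, buyers effectively pay Pb = Ps − 12, where Ps is the price sellers receive.
Demand in terms of Ps becomes Qd = 282 − 4(Ps − 12) = 330 - 4Ps. Setting this equal to supply: 330 - 4Ps = -309 + 8Ps, so Ps = 53.25.
Buyers pay Pb = 53.25 − 12 = 41.25; Q' = -309 + 8·53.25 = 117.
The subsidy expands output by 117 − 85 = 32 past the efficient level; on those units the gap between marginal cost and willingness to pay runs from 0 up to 12.
DWL = ½ × 12 × 32 = 192.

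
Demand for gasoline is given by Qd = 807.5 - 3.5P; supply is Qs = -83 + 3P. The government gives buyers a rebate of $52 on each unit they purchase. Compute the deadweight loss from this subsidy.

Pre-subsidy: 807.5 - 3.5P = -83 + 3P gives P* = 137, Q* = 328.
With the rebate, buyers effectively pay Pb = Ps − 52, where Ps is the price sellers receive.
Demand in terms of Ps becomes Qd = 807.5 − 3.5(Ps − 52) = 989.5 - 3.5Ps. Setting this equal to supply: 989.5 - 3.5Ps = -83 + 3Ps, so Ps = 165.
Buyers pay Pb = 165 − 52 = 113; Q' = -83 + 3·165 = 412.
The subsidy expands output by 412 − 328 = 84 past the efficient level; on those units the gap between marginal cost and willingness to pay runs from 0 up to 52.
DWL = ½ × 52 × 84 = 2184.

Deadweight loss = $2184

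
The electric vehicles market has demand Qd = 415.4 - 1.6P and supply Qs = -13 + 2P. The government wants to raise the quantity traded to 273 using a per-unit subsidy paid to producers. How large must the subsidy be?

At Q = 273, invert demand for the buyer price: Pb = (415.4 − 273)/1.6 = 89; invert supply for the seller price: Ps = (273 − (-13))/2 = 143.
The subsidy must fill the gap: s = Ps − Pb = 143 − 89 = 54.

Required subsidy s = 54 per unit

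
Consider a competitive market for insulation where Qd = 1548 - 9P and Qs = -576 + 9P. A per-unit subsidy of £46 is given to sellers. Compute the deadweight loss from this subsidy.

Deadweight loss = £4761

Pre-subsidy: 1548 - 9P = -576 + 9P gives P* = 118, Q* = 486.
With the subsidy, sellers receive Ps = Pb + 46 for each unit, where Pb is the price buyers pay.
Supply in terms of Pb becomes Qs = -576 + 9(Pb + 46) = -162 + 9Pb. Setting this equal to demand: 1548 - 9Pb = -162 + 9Pb, so Pb = 95.
Sellers receive Ps = 95 + 46 = 141; Q' = 1548 − 9·95 = 693.
The subsidy expands output by 693 − 486 = 207 past the efficient level; on those units the gap between marginal cost and willingness to pay runs from 0 up to 46.
DWL = ½ × 46 × 207 = 4761.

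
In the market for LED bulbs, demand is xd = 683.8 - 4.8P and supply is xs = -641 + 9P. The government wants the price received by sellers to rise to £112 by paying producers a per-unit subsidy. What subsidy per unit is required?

At a seller price of 112, quantity supplied is -641 + 9·112 = 367.
Buyers absorb 367 only when they pay Pb with 683.8 − 4.8·Pb = 367, i.e. Pb = 66.
s = Ps − Pb = 112 − 66 = 46.

Required subsidy s = £46 per unit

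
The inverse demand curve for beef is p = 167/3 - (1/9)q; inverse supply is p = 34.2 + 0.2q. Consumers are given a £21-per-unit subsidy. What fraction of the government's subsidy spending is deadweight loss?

DWL / government spending = 45/182

Pre-subsidy: 167/3 - (1/9)q = 34.2 + 0.2q gives q* = 69 and p* = 48.
With the rebate, buyers effectively pay pb = ps − 21, where ps is the price sellers receive.
On the curves, pb = 167/3 - (1/9)q and ps = 34.2 + 0.2q; the wedge ps − pb = 21 gives 34.2 + 0.2q − (167/3 - (1/9)q) = 21, so q' = 136.5.
Then pb = 167/3 − (1/9)·136.5 = 40.5 and ps = 34.2 + 0.2·136.5 = 61.5.
ΔCS = ½(69 + 136.5)(48 − 40.5) = 770.625; ΔPS = ½(69 + 136.5)(61.5 − 48) = 1387.125.
Government spending = 21 × 136.5 = 2866.5.
DWL = ½ × 21 × (136.5 − 69) = 708.75; fraction = 708.75 / 2866.5 = 45/182.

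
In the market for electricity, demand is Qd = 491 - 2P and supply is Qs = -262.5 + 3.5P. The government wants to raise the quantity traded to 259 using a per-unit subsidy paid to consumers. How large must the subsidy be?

At Q = 259, invert demand for the buyer price: Pb = (491 − 259)/2 = 116; invert supply for the seller price: Ps = (259 − (-262.5))/3.5 = 149.
The subsidy must fill the gap: s = Ps − Pb = 149 − 116 = 33.

Required subsidy s = 33 per unit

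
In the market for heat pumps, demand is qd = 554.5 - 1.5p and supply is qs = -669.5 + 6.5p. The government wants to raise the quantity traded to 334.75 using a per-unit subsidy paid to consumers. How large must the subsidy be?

At q = 334.75, invert demand for the buyer price: pb = (554.5 − 334.75)/1.5 = 146.5; invert supply for the seller price: ps = (334.75 − (-669.5))/6.5 = 154.5.
The subsidy must fill the gap: s = ps − pb = 154.5 − 146.5 = 8.

Required subsidy s = 8 per unit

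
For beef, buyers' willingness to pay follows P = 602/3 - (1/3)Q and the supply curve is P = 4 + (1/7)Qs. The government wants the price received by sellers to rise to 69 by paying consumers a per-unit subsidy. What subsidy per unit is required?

At a seller price of 69, quantity supplied is -28 + 7·69 = 455.
Buyers absorb 455 only when they pay Pb = 602/3 − (1/3)·455 = 49.
s = Ps − Pb = 69 − 49 = 20.

Required subsidy s = 20 per unit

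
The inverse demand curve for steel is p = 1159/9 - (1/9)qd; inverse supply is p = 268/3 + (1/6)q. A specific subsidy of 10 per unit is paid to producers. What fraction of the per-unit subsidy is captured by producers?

Producer share = 0.6

Pre-subsidy: 1159/9 - (1/9)q = 268/3 + (1/6)q gives q* = 142 and p* = 113.
With the subsidy, sellers receive ps = pb + 10 for each unit, where pb is the price buyers pay.
On the curves, pb = 1159/9 - (1/9)q and ps = 268/3 + (1/6)q; the wedge ps − pb = 10 gives 268/3 + (1/6)q − (1159/9 - (1/9)q) = 10, so q' = 178.
Then pb = 1159/9 − (1/9)·178 = 109 and ps = 268/3 + (1/6)·178 = 119.
Buyers' price falls by p* − pb = 113 − 109 = 4; sellers' price rises by ps − p* = 119 − 113 = 6.
So producers capture 6/10 = 0.6 of each unit of subsidy.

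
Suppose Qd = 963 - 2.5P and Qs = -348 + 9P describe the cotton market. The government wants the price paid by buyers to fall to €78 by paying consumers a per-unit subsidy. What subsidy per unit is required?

Required subsidy s = €46 per unit

At a buyer price of 78, quantity demanded is 963 − 2.5·78 = 768.
Sellers supply 768 only when they receive Ps with -348 + 9·Ps = 768, i.e. Ps = 124.
s = Ps − Pb = 124 − 78 = 46.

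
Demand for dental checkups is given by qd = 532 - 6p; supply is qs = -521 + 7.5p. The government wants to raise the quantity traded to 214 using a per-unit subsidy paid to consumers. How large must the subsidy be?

At q = 214, invert demand for the buyer price: pb = (532 − 214)/6 = 53; invert supply for the seller price: ps = (214 − (-521))/7.5 = 98.
The subsidy must fill the gap: s = ps − pb = 98 − 53 = 45.

Required subsidy s = 45 per unit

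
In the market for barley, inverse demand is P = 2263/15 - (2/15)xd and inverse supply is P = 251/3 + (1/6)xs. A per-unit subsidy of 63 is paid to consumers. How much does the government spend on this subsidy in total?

Pre-subsidy: 2263/15 - (2/15)x = 251/3 + (1/6)x gives x* = 224 and P* = 121.
With the rebate, buyers effectively pay Pb = Ps − 63, where Ps is the price sellers receive.
On the curves, Pb = 2263/15 - (2/15)x and Ps = 251/3 + (1/6)x; the wedge Ps − Pb = 63 gives 251/3 + (1/6)x − (2263/15 - (2/15)x) = 63, so x' = 434.
Then Pb = 2263/15 − (2/15)·434 = 93 and Ps = 251/3 + (1/6)·434 = 156.
Government outlay = subsidy × quantity = 63 × 434 = 27342.

Government cost = 27342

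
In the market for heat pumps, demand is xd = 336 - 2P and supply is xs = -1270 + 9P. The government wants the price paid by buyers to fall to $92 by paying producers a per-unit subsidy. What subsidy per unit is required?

At a buyer price of 92, quantity demanded is 336 − 2·92 = 152.
Sellers supply 152 only when they receive Ps with -1270 + 9·Ps = 152, i.e. Ps = 158.
s = Ps − Pb = 158 − 92 = 66.

Required subsidy s = $66 per unit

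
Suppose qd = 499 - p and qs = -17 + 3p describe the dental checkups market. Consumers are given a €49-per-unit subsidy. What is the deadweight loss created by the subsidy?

Pre-subsidy: 499 - p = -17 + 3p gives p* = 129, q* = 370.
With the rebate, buyers effectively pay pb = ps − 49, where ps is the price sellers receive.
Demand in terms of ps becomes qd = 499 − 1(ps − 49) = 548 - ps. Setting this equal to supply: 548 - ps = -17 + 3ps, so ps = 141.25.
Buyers pay pb = 141.25 − 49 = 92.25; q' = -17 + 3·141.25 = 406.75.
The subsidy expands output by 406.75 − 370 = 36.75 past the efficient level; on those units the gap between marginal cost and willingness to pay runs from 0 up to 49.
DWL = ½ × 49 × 36.75 = 900.375.

Deadweight loss = €900.375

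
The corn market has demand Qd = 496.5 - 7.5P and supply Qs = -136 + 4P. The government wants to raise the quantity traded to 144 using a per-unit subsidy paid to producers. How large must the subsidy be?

Required subsidy s = 23 per unit

At Q = 144, invert demand for the buyer price: Pb = (496.5 − 144)/7.5 = 47; invert supply for the seller price: Ps = (144 − (-136))/4 = 70.
The subsidy must fill the gap: s = Ps − Pb = 70 − 47 = 23.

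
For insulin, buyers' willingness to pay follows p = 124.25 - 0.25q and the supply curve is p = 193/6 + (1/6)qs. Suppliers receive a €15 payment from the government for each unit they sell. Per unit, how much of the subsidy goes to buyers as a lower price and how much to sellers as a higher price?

Pre-subsidy: 124.25 - 0.25q = 193/6 + (1/6)q gives q* = 221 and p* = 69.
With the subsidy, sellers receive ps = pb + 15 for each unit, where pb is the price buyers pay.
On the curves, pb = 124.25 - 0.25q and ps = 193/6 + (1/6)q; the wedge ps − pb = 15 gives 193/6 + (1/6)q − (124.25 - 0.25q) = 15, so q' = 257.
Then pb = 124.25 − 0.25·257 = 60 and ps = 193/6 + (1/6)·257 = 75.
Buyers' price falls by p* − pb = 69 − 60 = 9; sellers' price rises by ps − p* = 75 − 69 = 6.

Buyers gain €9 per unit; sellers gain €6 per unit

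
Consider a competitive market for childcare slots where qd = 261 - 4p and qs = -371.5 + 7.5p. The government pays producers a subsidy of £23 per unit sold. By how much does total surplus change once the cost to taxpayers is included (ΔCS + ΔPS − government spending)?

Net change in total surplus = -£690

Pre-subsidy: 261 - 4p = -371.5 + 7.5p gives p* = 55, q* = 41.
With the subsidy, sellers receive ps = pb + 23 for each unit, where pb is the price buyers pay.
Supply in terms of pb becomes qs = -371.5 + 7.5(pb + 23) = -199 + 7.5pb. Setting this equal to demand: 261 - 4pb = -199 + 7.5pb, so pb = 40.
Sellers receive ps = 40 + 23 = 63; q' = 261 − 4·40 = 101.
ΔCS = ½(41 + 101)(55 − 40) = 1065; ΔPS = ½(41 + 101)(63 − 55) = 568.
Government spending = 23 × 101 = 2323.
Net change = 1065 + 568 − 2323 = -690. The loss equals the DWL triangle ½·23·60.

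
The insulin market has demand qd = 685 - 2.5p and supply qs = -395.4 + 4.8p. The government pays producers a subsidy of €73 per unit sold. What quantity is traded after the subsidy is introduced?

Pre-subsidy: 685 - 2.5p = -395.4 + 4.8p gives p* = 148, q* = 315.
With the subsidy, sellers receive ps = pb + 73 for each unit, where pb is the price buyers pay.
Supply in terms of pb becomes qs = -395.4 + 4.8(pb + 73) = -45 + 4.8pb. Setting this equal to demand: 685 - 2.5pb = -45 + 4.8pb, so pb = 100.
Sellers receive ps = 100 + 73 = 173; q' = 685 − 2.5·100 = 435.

q' = 435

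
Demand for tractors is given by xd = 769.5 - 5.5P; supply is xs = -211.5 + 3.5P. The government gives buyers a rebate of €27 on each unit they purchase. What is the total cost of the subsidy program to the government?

Government cost = €6149.25

Pre-subsidy: 769.5 - 5.5P = -211.5 + 3.5P gives P* = 109, x* = 170.
With the rebate, buyers effectively pay Pb = Ps − 27, where Ps is the price sellers receive.
Demand in terms of Ps becomes xd = 769.5 − 5.5(Ps − 27) = 918 - 5.5Ps. Setting this equal to supply: 918 - 5.5Ps = -211.5 + 3.5Ps, so Ps = 125.5.
Buyers pay Pb = 125.5 − 27 = 98.5; x' = -211.5 + 3.5·125.5 = 227.75.
Government outlay = subsidy × quantity = 27 × 227.75 = 6149.25.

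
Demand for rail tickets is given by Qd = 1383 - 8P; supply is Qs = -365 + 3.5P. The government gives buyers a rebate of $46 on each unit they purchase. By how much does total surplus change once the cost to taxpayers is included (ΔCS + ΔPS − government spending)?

Pre-subsidy: 1383 - 8P = -365 + 3.5P gives P* = 152, Q* = 167.
With the rebate, buyers effectively pay Pb = Ps − 46, where Ps is the price sellers receive.
Demand in terms of Ps becomes Qd = 1383 − 8(Ps − 46) = 1751 - 8Ps. Setting this equal to supply: 1751 - 8Ps = -365 + 3.5Ps, so Ps = 184.
Buyers pay Pb = 184 − 46 = 138; Q' = -365 + 3.5·184 = 279.
ΔCS = ½(167 + 279)(152 − 138) = 3122; ΔPS = ½(167 + 279)(184 − 152) = 7136.
Government spending = 46 × 279 = 12834.
Net change = 3122 + 7136 − 12834 = -2576. The loss equals the DWL triangle ½·46·112.

Net change in total surplus = -$2576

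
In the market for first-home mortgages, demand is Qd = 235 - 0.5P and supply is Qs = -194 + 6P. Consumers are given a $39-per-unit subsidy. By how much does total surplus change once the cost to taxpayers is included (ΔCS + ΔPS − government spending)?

Pre-subsidy: 235 - 0.5P = -194 + 6P gives P* = 66, Q* = 202.
With the rebate, buyers effectively pay Pb = Ps − 39, where Ps is the price sellers receive.
Demand in terms of Ps becomes Qd = 235 − 0.5(Ps − 39) = 254.5 - 0.5Ps. Setting this equal to supply: 254.5 - 0.5Ps = -194 + 6Ps, so Ps = 69.
Buyers pay Pb = 69 − 39 = 30; Q' = -194 + 6·69 = 220.
ΔCS = ½(202 + 220)(66 − 30) = 7596; ΔPS = ½(202 + 220)(69 − 66) = 633.
Government spending = 39 × 220 = 8580.
Net change = 7596 + 633 − 8580 = -351. The loss equals the DWL triangle ½·39·18.

Net change in total surplus = -$351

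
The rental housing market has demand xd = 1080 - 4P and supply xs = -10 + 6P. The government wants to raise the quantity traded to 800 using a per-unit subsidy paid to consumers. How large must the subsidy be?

Required subsidy s = 65 per unit

At x = 800, invert demand for the buyer price: Pb = (1080 − 800)/4 = 70; invert supply for the seller price: Ps = (800 − (-10))/6 = 135.
The subsidy must fill the gap: s = Ps − Pb = 135 − 70 = 65.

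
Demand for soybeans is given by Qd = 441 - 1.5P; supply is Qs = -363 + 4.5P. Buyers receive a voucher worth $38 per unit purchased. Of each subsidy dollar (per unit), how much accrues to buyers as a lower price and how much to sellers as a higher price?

Pre-subsidy: 441 - 1.5P = -363 + 4.5P gives P* = 134, Q* = 240.
With the rebate, buyers effectively pay Pb = Ps − 38, where Ps is the price sellers receive.
Demand in terms of Ps becomes Qd = 441 − 1.5(Ps − 38) = 498 - 1.5Ps. Setting this equal to supply: 498 - 1.5Ps = -363 + 4.5Ps, so Ps = 143.5.
Buyers pay Pb = 143.5 − 38 = 105.5; Q' = -363 + 4.5·143.5 = 282.75.
Buyers' price falls by P* − Pb = 134 − 105.5 = 28.5; sellers' price rises by Ps − P* = 143.5 − 134 = 9.5.

Buyers gain $28.5 per unit; sellers gain $9.5 per unit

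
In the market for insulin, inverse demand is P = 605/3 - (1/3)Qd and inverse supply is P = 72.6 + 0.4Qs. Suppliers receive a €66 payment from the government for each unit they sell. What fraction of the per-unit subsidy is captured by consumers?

Consumer share = 5/11

Pre-subsidy: 605/3 - (1/3)Q = 72.6 + 0.4Q gives Q* = 176 and P* = 143.
With the subsidy, sellers receive Ps = Pb + 66 for each unit, where Pb is the price buyers pay.
On the curves, Pb = 605/3 - (1/3)Q and Ps = 72.6 + 0.4Q; the wedge Ps − Pb = 66 gives 72.6 + 0.4Q − (605/3 - (1/3)Q) = 66, so Q' = 266.
Then Pb = 605/3 − (1/3)·266 = 113 and Ps = 72.6 + 0.4·266 = 179.
Buyers' price falls by P* − Pb = 143 − 113 = 30; sellers' price rises by Ps − P* = 179 − 143 = 36.
So consumers capture 30/66 = 5/11 of each unit of subsidy.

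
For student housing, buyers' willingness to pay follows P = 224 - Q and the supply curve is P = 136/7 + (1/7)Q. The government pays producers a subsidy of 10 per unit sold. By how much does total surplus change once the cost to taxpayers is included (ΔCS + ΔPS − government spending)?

Net change in total surplus = -43.75

Pre-subsidy: 224 - Q = 136/7 + (1/7)Q gives Q* = 179 and P* = 45.
With the subsidy, sellers receive Ps = Pb + 10 for each unit, where Pb is the price buyers pay.
On the curves, Pb = 224 - Q and Ps = 136/7 + (1/7)Q; the wedge Ps − Pb = 10 gives 136/7 + (1/7)Q − (224 - Q) = 10, so Q' = 187.75.
Then Pb = 224 − 1·187.75 = 36.25 and Ps = 136/7 + (1/7)·187.75 = 46.25.
ΔCS = ½(179 + 187.75)(45 − 36.25) = 1604.53125; ΔPS = ½(179 + 187.75)(46.25 − 45) = 229.21875.
Government spending = 10 × 187.75 = 1877.5.
Net change = 1604.53125 + 229.21875 − 1877.5 = -43.75. The loss equals the DWL triangle ½·10·8.75.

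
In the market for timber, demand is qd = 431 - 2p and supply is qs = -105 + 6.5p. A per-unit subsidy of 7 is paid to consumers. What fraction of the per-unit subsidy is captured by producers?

Pre-subsidy: 431 - 2p = -105 + 6.5p gives p* = 1072/17, q* = 5183/17.
With the rebate, buyers effectively pay pb = ps − 7, where ps is the price sellers receive.
Demand in terms of ps becomes qd = 431 − 2(ps − 7) = 445 - 2ps. Setting this equal to supply: 445 - 2ps = -105 + 6.5ps, so ps = 1100/17.
Buyers pay pb = 1100/17 − 7 = 981/17; q' = -105 + 6.5·(1100/17) = 5365/17.
Buyers' price falls by p* − pb = 1072/17 − 981/17 = 91/17; sellers' price rises by ps − p* = 1100/17 − 1072/17 = 28/17.
So producers capture (28/17)/7 = 4/17 of each unit of subsidy.

Producer share = 4/17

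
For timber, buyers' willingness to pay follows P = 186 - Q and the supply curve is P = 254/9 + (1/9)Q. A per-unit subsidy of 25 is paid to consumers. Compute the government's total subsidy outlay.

Pre-subsidy: 186 - Q = 254/9 + (1/9)Q gives Q* = 142 and P* = 44.
With the rebate, buyers effectively pay Pb = Ps − 25, where Ps is the price sellers receive.
On the curves, Pb = 186 - Q and Ps = 254/9 + (1/9)Q; the wedge Ps − Pb = 25 gives 254/9 + (1/9)Q − (186 - Q) = 25, so Q' = 164.5.
Then Pb = 186 − 1·164.5 = 21.5 and Ps = 254/9 + (1/9)·164.5 = 46.5.
Government outlay = subsidy × quantity = 25 × 164.5 = 4112.5.

Government cost = 4112.5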